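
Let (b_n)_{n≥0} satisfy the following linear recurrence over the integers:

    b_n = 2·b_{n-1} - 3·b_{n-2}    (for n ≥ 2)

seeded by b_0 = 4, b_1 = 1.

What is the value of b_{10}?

-898

b_2 = 2·1 + -3·4 = -10
b_3 = 2·-10 + -3·1 = -23
b_4 = 2·-23 + -3·-10 = -16
b_5 = 2·-16 + -3·-23 = 37
b_6 = 2·37 + -3·-16 = 122
b_7 = 2·122 + -3·37 = 133
b_8 = 2·133 + -3·122 = -100
b_9 = 2·-100 + -3·133 = -599
b_10 = 2·-599 + -3·-100 = -898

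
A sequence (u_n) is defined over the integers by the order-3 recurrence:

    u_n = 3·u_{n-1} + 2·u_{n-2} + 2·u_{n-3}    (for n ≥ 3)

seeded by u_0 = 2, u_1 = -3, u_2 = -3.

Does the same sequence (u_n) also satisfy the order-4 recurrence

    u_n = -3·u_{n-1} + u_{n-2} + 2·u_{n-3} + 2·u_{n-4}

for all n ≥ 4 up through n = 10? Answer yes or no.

Terms u_0..u_10: 2, -3, -3, -11, -45, -163, -601, -2219, -8185, -30195, -111393
n=4: candidate gives 28, actual u_4 = -45 ✗

no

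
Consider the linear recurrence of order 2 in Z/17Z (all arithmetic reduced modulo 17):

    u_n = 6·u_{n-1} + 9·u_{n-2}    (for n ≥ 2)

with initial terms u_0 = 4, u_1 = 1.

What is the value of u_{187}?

u_2 = 6·1 + 9·4 = 8
u_3 = 6·8 + 9·1 = 6
u_4 = 6·6 + 9·8 = 6
u_5 = 6·6 + 9·6 = 5
u_6 = 6·5 + 9·6 = 16
u_7 = 6·16 + 9·5 = 5
u_8 = 6·5 + 9·16 = 4
u_9 = 6·4 + 9·5 = 1
(u_8, u_9) = (4, 1) = (u_0, u_1), so the sequence has period 8.
187 ≡ 3 (mod 8), hence u_187 = u_3 = 6.

6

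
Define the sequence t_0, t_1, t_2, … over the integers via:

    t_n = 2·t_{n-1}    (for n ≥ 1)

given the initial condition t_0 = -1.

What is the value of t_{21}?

-2097152

t_1 = 2·-1 = -2
t_2 = 2·-2 = -4
t_3 = 2·-4 = -8
t_4 = 2·-8 = -16
t_5 = 2·-16 = -32
t_6 = 2·-32 = -64
t_7 = 2·-64 = -128
t_8 = 2·-128 = -256
t_9 = 2·-256 = -512
t_10 = 2·-512 = -1024
t_11 = 2·-1024 = -2048
t_12 = 2·-2048 = -4096
t_13 = 2·-4096 = -8192
t_14 = 2·-8192 = -16384
t_15 = 2·-16384 = -32768
t_16 = 2·-32768 = -65536
t_17 = 2·-65536 = -131072
t_18 = 2·-131072 = -262144
t_19 = 2·-262144 = -524288
t_20 = 2·-524288 = -1048576
t_21 = 2·-1048576 = -2097152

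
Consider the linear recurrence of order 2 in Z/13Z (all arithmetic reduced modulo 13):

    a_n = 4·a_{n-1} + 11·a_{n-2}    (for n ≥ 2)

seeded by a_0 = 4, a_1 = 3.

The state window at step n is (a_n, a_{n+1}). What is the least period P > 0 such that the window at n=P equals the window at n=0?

n=0: window = (4, 3)
n=1: window = (3, 4)
n=2: window = (4, 10)
n=3: window = (10, 6)
n=4: window = (6, 4)
n=5: window = (4, 4)
n=6: window = (4, 8)
n=7: window = (8, 11)
n=8: window = (11, 2)
n=9: window = (2, 12)
n=10: window = (12, 5)
n=11: window = (5, 9)
n=12: window = (9, 0)
n=13: window = (0, 8)
n=14: window = (8, 6)
n=15: window = (6, 8)
n=16: window = (8, 7)
n=17: window = (7, 12)
n=18: window = (12, 8)
n=19: window = (8, 8)
n=20: window = (8, 3)
n=21: window = (3, 9)
n=22: window = (9, 4)
n=23: window = (4, 11)
n=24: window = (11, 10)
n=25: window = (10, 5)
n=26: window = (5, 0)
n=27: window = (0, 3)
n=28: window = (3, 12)
n=29: window = (12, 3)
n=30: window = (3, 1)
n=31: window = (1, 11)
n=32: window = (11, 3)
n=33: window = (3, 3)
n=34: window = (3, 6)
n=35: window = (6, 5)
n=36: window = (5, 8)
n=37: window = (8, 9)
n=38: window = (9, 7)
n=39: window = (7, 10)
n=40: window = (10, 0)
…
n=166: window = (11, 0)
n=167: window = (0, 4)
n=168: window = (4, 3)
window at n=168 equals window at n=0 → period = 168

168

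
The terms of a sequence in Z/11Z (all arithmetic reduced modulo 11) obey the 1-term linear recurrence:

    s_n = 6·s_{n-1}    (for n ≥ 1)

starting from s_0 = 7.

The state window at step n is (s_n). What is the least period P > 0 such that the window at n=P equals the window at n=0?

10

n=0: window = (7)
n=1: window = (9)
n=2: window = (10)
n=3: window = (5)
n=4: window = (8)
n=5: window = (4)
n=6: window = (2)
n=7: window = (1)
n=8: window = (6)
n=9: window = (3)
n=10: window = (7)
window at n=10 equals window at n=0 → period = 10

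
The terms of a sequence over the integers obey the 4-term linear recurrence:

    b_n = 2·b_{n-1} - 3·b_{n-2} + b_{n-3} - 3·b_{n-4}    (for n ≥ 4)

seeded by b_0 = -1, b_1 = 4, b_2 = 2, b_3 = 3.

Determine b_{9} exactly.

b_4 = 2·3 + -3·2 + 1·4 + -3·-1 = 7
b_5 = 2·7 + -3·3 + 1·2 + -3·4 = -5
b_6 = 2·-5 + -3·7 + 1·3 + -3·2 = -34
b_7 = 2·-34 + -3·-5 + 1·7 + -3·3 = -55
b_8 = 2·-55 + -3·-34 + 1·-5 + -3·7 = -34
b_9 = 2·-34 + -3·-55 + 1·-34 + -3·-5 = 78

78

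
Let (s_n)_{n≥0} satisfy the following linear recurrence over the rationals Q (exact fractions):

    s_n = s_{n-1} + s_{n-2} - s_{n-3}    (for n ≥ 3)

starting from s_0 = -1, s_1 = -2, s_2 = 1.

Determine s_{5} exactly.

s_3 = 1·1 + 1·-2 + -1·-1 = 0
s_4 = 1·0 + 1·1 + -1·-2 = 3
s_5 = 1·3 + 1·0 + -1·1 = 2

2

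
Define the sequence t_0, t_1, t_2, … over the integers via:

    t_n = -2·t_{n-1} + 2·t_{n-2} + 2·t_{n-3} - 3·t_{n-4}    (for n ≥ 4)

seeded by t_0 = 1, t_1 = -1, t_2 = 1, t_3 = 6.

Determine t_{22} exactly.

-49591227

t_4 = -2·6 + 2·1 + 2·-1 + -3·1 = -15
t_5 = -2·-15 + 2·6 + 2·1 + -3·-1 = 47
t_6 = -2·47 + 2·-15 + 2·6 + -3·1 = -115
t_7 = -2·-115 + 2·47 + 2·-15 + -3·6 = 276
t_8 = -2·276 + 2·-115 + 2·47 + -3·-15 = -643
t_9 = -2·-643 + 2·276 + 2·-115 + -3·47 = 1467
t_10 = -2·1467 + 2·-643 + 2·276 + -3·-115 = -3323
t_11 = -2·-3323 + 2·1467 + 2·-643 + -3·276 = 7466
t_12 = -2·7466 + 2·-3323 + 2·1467 + -3·-643 = -16715
t_13 = -2·-16715 + 2·7466 + 2·-3323 + -3·1467 = 37315
t_14 = -2·37315 + 2·-16715 + 2·7466 + -3·-3323 = -83159
t_15 = -2·-83159 + 2·37315 + 2·-16715 + -3·7466 = 185120
t_16 = -2·185120 + 2·-83159 + 2·37315 + -3·-16715 = -411783
t_17 = -2·-411783 + 2·185120 + 2·-83159 + -3·37315 = 915543
t_18 = -2·915543 + 2·-411783 + 2·185120 + -3·-83159 = -2034935
t_19 = -2·-2034935 + 2·915543 + 2·-411783 + -3·185120 = 4522030
t_20 = -2·4522030 + 2·-2034935 + 2·915543 + -3·-411783 = -10047495
t_21 = -2·-10047495 + 2·4522030 + 2·-2034935 + -3·915543 = 22322551
t_22 = -2·22322551 + 2·-10047495 + 2·4522030 + -3·-2034935 = -49591227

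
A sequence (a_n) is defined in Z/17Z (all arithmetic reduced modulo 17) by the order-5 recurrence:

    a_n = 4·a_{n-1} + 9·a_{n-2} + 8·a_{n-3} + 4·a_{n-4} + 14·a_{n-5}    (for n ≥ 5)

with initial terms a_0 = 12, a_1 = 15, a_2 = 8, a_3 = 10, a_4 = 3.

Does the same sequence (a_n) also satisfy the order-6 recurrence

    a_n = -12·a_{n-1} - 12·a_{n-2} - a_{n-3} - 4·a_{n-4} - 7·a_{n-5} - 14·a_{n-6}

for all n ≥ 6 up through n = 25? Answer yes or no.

yes

Terms a_0..a_25: 12, 15, 8, 10, 3, 3, 4, 15, 0, 0, 8, 12, 7, 13, 5, 13, 6, 8, 1, 8, 5, 12, 1, 11, 9, 6
n=6: candidate gives 4, actual a_6 = 4 ✓
n=7: candidate gives 15, actual a_7 = 15 ✓
n=8: candidate gives 0, actual a_8 = 0 ✓
n=9: candidate gives 0, actual a_9 = 0 ✓
n=10: candidate gives 8, actual a_10 = 8 ✓
n=11: candidate gives 12, actual a_11 = 12 ✓
n=12: candidate gives 7, actual a_12 = 7 ✓
n=13: candidate gives 13, actual a_13 = 13 ✓
n=14: candidate gives 5, actual a_14 = 5 ✓
n=15: candidate gives 13, actual a_15 = 13 ✓
n=16: candidate gives 6, actual a_16 = 6 ✓
n=17: candidate gives 8, actual a_17 = 8 ✓
n=18: candidate gives 1, actual a_18 = 1 ✓
n=19: candidate gives 8, actual a_19 = 8 ✓
n=20: candidate gives 5, actual a_20 = 5 ✓
n=21: candidate gives 12, actual a_21 = 12 ✓
n=22: candidate gives 1, actual a_22 = 1 ✓
n=23: candidate gives 11, actual a_23 = 11 ✓
n=24: candidate gives 9, actual a_24 = 9 ✓
n=25: candidate gives 6, actual a_25 = 6 ✓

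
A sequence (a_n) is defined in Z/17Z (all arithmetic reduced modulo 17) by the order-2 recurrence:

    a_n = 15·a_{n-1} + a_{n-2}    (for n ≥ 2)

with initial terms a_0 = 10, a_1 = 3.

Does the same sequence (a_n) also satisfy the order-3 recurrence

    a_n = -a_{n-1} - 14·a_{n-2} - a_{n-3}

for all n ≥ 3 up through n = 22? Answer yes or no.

yes

Terms a_0..a_22: 10, 3, 4, 12, 14, 1, 12, 11, 7, 14, 13, 5, 3, 16, 5, 6, 10, 3, 4, 12, 14, 1, 12
n=3: candidate gives 12, actual a_3 = 12 ✓
n=4: candidate gives 14, actual a_4 = 14 ✓
n=5: candidate gives 1, actual a_5 = 1 ✓
n=6: candidate gives 12, actual a_6 = 12 ✓
n=7: candidate gives 11, actual a_7 = 11 ✓
n=8: candidate gives 7, actual a_8 = 7 ✓
n=9: candidate gives 14, actual a_9 = 14 ✓
n=10: candidate gives 13, actual a_10 = 13 ✓
n=11: candidate gives 5, actual a_11 = 5 ✓
n=12: candidate gives 3, actual a_12 = 3 ✓
n=13: candidate gives 16, actual a_13 = 16 ✓
n=14: candidate gives 5, actual a_14 = 5 ✓
n=15: candidate gives 6, actual a_15 = 6 ✓
n=16: candidate gives 10, actual a_16 = 10 ✓
n=17: candidate gives 3, actual a_17 = 3 ✓
n=18: candidate gives 4, actual a_18 = 4 ✓
n=19: candidate gives 12, actual a_19 = 12 ✓
n=20: candidate gives 14, actual a_20 = 14 ✓
n=21: candidate gives 1, actual a_21 = 1 ✓
n=22: candidate gives 12, actual a_22 = 12 ✓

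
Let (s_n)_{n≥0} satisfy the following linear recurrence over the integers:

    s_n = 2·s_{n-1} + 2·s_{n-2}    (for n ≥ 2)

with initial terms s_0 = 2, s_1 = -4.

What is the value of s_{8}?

-2272

s_2 = 2·-4 + 2·2 = -4
s_3 = 2·-4 + 2·-4 = -16
s_4 = 2·-16 + 2·-4 = -40
s_5 = 2·-40 + 2·-16 = -112
s_6 = 2·-112 + 2·-40 = -304
s_7 = 2·-304 + 2·-112 = -832
s_8 = 2·-832 + 2·-304 = -2272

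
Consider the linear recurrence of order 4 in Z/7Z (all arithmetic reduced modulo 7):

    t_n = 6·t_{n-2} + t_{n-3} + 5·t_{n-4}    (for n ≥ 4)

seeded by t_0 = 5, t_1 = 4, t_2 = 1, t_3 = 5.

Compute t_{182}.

5

t_4 = 0·5 + 6·1 + 1·4 + 5·5 = 0
t_5 = 0·0 + 6·5 + 1·1 + 5·4 = 2
t_6 = 0·2 + 6·0 + 1·5 + 5·1 = 3
t_7 = 0·3 + 6·2 + 1·0 + 5·5 = 2
t_8 = 0·2 + 6·3 + 1·2 + 5·0 = 6
t_9 = 0·6 + 6·2 + 1·3 + 5·2 = 4
Continuing the recurrence:
  t_10 = 4;  t_11 = 5;  t_12 = 2;  t_13 = 5;  t_14 = 2;  t_15 = 1
  t_16 = 6;  t_17 = 5;  t_18 = 5;  t_19 = 6;  t_20 = 2;  t_21 = 3
  t_22 = 1;  t_23 = 1;  t_24 = 5;  t_25 = 1;  t_26 = 1;  t_27 = 2
  t_28 = 4;  t_29 = 4;  t_30 = 3;  t_31 = 3;  t_32 = 0;  t_33 = 6
  t_34 = 4;  t_35 = 2;  t_36 = 2;  t_37 = 4;  t_38 = 6;  t_39 = 1
  t_40 = 1;  t_41 = 4;  t_42 = 2;  t_43 = 2;  t_44 = 0;  t_45 = 6
  t_46 = 5;  t_47 = 4;  t_48 = 1;  t_49 = 3;  t_50 = 0;  t_51 = 4
  t_52 = 1;  t_53 = 4;  t_54 = 3;  t_55 = 3;  t_56 = 6;  t_57 = 6
  t_58 = 5;  t_59 = 1;  t_60 = 3;  t_61 = 6;  t_62 = 2;  t_63 = 2
  t_64 = 5;  t_65 = 2;  t_66 = 0;  t_67 = 6;  t_68 = 6;  t_69 = 4
  t_70 = 0;  t_71 = 4;  t_72 = 6;  t_73 = 2;  t_74 = 5;  t_75 = 3
  t_76 = 6;  t_77 = 5;  t_78 = 1;  t_79 = 2;  t_80 = 6;  t_81 = 3
  t_82 = 1;  t_83 = 6;  t_84 = 4;  t_85 = 3;  t_86 = 0;  t_87 = 3
  t_88 = 2;  t_89 = 5;  t_90 = 1;  t_91 = 5;  t_92 = 0;  t_93 = 0
  t_94 = 3;  t_95 = 4;  t_96 = 4;  t_97 = 6;  t_98 = 1;  t_99 = 4
  t_100 = 4;  t_101 = 6;  t_102 = 5;  t_103 = 4;  t_104 = 0;  t_105 = 3
  t_106 = 1;  t_107 = 3;  t_108 = 2;  t_109 = 6;  t_110 = 6;  t_111 = 4
  t_112 = 3;  t_113 = 4;  t_114 = 3;  t_115 = 5;  t_116 = 2;  t_117 = 4
  t_118 = 4;  t_119 = 2;  t_120 = 3;  t_121 = 1;  t_122 = 5;  t_123 = 5
  t_124 = 4;  t_125 = 5;  t_126 = 5;  t_127 = 3;  t_128 = 6;  t_129 = 6
  t_130 = 1;  t_131 = 1;  t_132 = 0;  t_133 = 2;  t_134 = 6;  t_135 = 3
  t_136 = 3;  t_137 = 6;  t_138 = 2;  t_139 = 5;  t_140 = 5;  t_141 = 6
  t_142 = 3;  t_143 = 3;  t_144 = 0;  t_145 = 2;  t_146 = 4;  t_147 = 6
  t_148 = 5;  t_149 = 1;  t_150 = 0;  t_151 = 6;  t_152 = 5;  t_153 = 6
  t_154 = 1;  t_155 = 1;  t_156 = 2;  t_157 = 2;  t_158 = 4;  t_159 = 5
  t_160 = 1;  t_161 = 2;  t_162 = 3;  t_163 = 3;  t_164 = 4;  t_165 = 3
  t_166 = 0;  t_167 = 2;  t_168 = 2;  t_169 = 6;  t_170 = 0;  t_171 = 6
  t_172 = 2;  t_173 = 3;  t_174 = 4;  t_175 = 1;  t_176 = 2;  t_177 = 4
  t_178 = 5;  t_179 = 3;  t_180 = 2
t_181 = 0·2 + 6·3 + 1·5 + 5·4 = 1
t_182 = 0·1 + 6·2 + 1·3 + 5·5 = 5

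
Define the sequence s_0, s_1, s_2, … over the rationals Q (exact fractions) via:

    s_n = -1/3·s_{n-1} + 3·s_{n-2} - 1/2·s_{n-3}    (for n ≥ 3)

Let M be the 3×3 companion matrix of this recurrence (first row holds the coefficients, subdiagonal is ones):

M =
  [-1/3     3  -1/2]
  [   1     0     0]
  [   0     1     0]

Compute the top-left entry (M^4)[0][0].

(M^4)[0][0] is the top entry after applying M 4 times to the unit state (1, 0, 0). Equivalently it is h_{6} for the auxiliary sequence (h_n) obeying the same recurrence with h_2 = 1 and h_i = 0 for 0 ≤ i < 2:
h_3 = -1/3·1 + 3·0 + -1/2·0 = -1/3
h_4 = -1/3·-1/3 + 3·1 + -1/2·0 = 28/9
h_5 = -1/3·28/9 + 3·-1/3 + -1/2·1 = -137/54
h_6 = -1/3·-137/54 + 3·28/9 + -1/2·-1/3 = 838/81

838/81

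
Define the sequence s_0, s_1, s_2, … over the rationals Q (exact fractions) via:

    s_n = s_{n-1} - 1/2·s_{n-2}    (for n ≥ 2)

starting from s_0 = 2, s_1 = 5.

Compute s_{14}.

-1/16

s_2 = 1·5 + -1/2·2 = 4
s_3 = 1·4 + -1/2·5 = 3/2
s_4 = 1·3/2 + -1/2·4 = -1/2
s_5 = 1·-1/2 + -1/2·3/2 = -5/4
s_6 = 1·-5/4 + -1/2·-1/2 = -1
s_7 = 1·-1 + -1/2·-5/4 = -3/8
s_8 = 1·-3/8 + -1/2·-1 = 1/8
s_9 = 1·1/8 + -1/2·-3/8 = 5/16
s_10 = 1·5/16 + -1/2·1/8 = 1/4
s_11 = 1·1/4 + -1/2·5/16 = 3/32
s_12 = 1·3/32 + -1/2·1/4 = -1/32
s_13 = 1·-1/32 + -1/2·3/32 = -5/64
s_14 = 1·-5/64 + -1/2·-1/32 = -1/16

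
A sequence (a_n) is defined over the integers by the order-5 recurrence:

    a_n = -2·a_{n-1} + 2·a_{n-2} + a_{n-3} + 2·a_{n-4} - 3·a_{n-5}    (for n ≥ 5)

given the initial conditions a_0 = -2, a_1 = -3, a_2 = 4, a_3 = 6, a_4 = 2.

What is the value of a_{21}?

23122626

a_5 = -2·2 + 2·6 + 1·4 + 2·-3 + -3·-2 = 12
a_6 = -2·12 + 2·2 + 1·6 + 2·4 + -3·-3 = 3
a_7 = -2·3 + 2·12 + 1·2 + 2·6 + -3·4 = 20
a_8 = -2·20 + 2·3 + 1·12 + 2·2 + -3·6 = -36
a_9 = -2·-36 + 2·20 + 1·3 + 2·12 + -3·2 = 133
a_10 = -2·133 + 2·-36 + 1·20 + 2·3 + -3·12 = -348
a_11 = -2·-348 + 2·133 + 1·-36 + 2·20 + -3·3 = 957
a_12 = -2·957 + 2·-348 + 1·133 + 2·-36 + -3·20 = -2609
a_13 = -2·-2609 + 2·957 + 1·-348 + 2·133 + -3·-36 = 7158
a_14 = -2·7158 + 2·-2609 + 1·957 + 2·-348 + -3·133 = -19672
a_15 = -2·-19672 + 2·7158 + 1·-2609 + 2·957 + -3·-348 = 54009
a_16 = -2·54009 + 2·-19672 + 1·7158 + 2·-2609 + -3·957 = -148293
a_17 = -2·-148293 + 2·54009 + 1·-19672 + 2·7158 + -3·-2609 = 407075
a_18 = -2·407075 + 2·-148293 + 1·54009 + 2·-19672 + -3·7158 = -1117545
a_19 = -2·-1117545 + 2·407075 + 1·-148293 + 2·54009 + -3·-19672 = 3067981
a_20 = -2·3067981 + 2·-1117545 + 1·407075 + 2·-148293 + -3·54009 = -8422590
a_21 = -2·-8422590 + 2·3067981 + 1·-1117545 + 2·407075 + -3·-148293 = 23122626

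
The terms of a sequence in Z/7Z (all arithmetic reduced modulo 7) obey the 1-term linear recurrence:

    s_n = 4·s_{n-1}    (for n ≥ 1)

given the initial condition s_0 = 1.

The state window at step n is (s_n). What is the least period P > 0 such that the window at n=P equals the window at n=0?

n=0: window = (1)
n=1: window = (4)
n=2: window = (2)
n=3: window = (1)
window at n=3 equals window at n=0 → period = 3

3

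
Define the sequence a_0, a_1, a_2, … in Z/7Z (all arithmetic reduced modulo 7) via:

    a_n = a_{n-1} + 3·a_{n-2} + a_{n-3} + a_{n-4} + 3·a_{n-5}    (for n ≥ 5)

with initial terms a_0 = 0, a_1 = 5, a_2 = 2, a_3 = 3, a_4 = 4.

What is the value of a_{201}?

6

a_5 = 1·4 + 3·3 + 1·2 + 1·5 + 3·0 = 6
a_6 = 1·6 + 3·4 + 1·3 + 1·2 + 3·5 = 3
a_7 = 1·3 + 3·6 + 1·4 + 1·3 + 3·2 = 6
a_8 = 1·6 + 3·3 + 1·6 + 1·4 + 3·3 = 6
a_9 = 1·6 + 3·6 + 1·3 + 1·6 + 3·4 = 3
a_10 = 1·3 + 3·6 + 1·6 + 1·3 + 3·6 = 6
Continuing the recurrence:
  a_11 = 1;  a_12 = 4;  a_13 = 6;  a_14 = 6;  a_15 = 5;  a_16 = 1
  a_17 = 5;  a_18 = 2;  a_19 = 6;  a_20 = 5;  a_21 = 5;  a_22 = 1
  a_23 = 5;  a_24 = 1;  a_25 = 2;  a_26 = 5;  a_27 = 6;  a_28 = 4
  a_29 = 4;  a_30 = 5;  a_31 = 0;  a_32 = 6;  a_33 = 6;  a_34 = 6
  a_35 = 3;  a_36 = 5;  a_37 = 2;  a_38 = 2;  a_39 = 6;  a_40 = 0
  a_41 = 2;  a_42 = 2;  a_43 = 6;  a_44 = 4;  a_45 = 5;  a_46 = 3
  a_47 = 6;  a_48 = 0;  a_49 = 3;  a_50 = 6;  a_51 = 2;  a_52 = 6
  a_53 = 0;  a_54 = 0;  a_55 = 5;  a_56 = 3;  a_57 = 1;  a_58 = 1
  a_59 = 5;  a_60 = 6;  a_61 = 4;  a_62 = 3;  a_63 = 1;  a_64 = 0
  a_65 = 0;  a_66 = 2;  a_67 = 5;  a_68 = 0;  a_69 = 3;  a_70 = 3
  a_71 = 2;  a_72 = 1;  a_73 = 6;  a_74 = 2;  a_75 = 4;  a_76 = 2
  a_77 = 4;  a_78 = 6;  a_79 = 2;  a_80 = 3;  a_81 = 4;  a_82 = 5
  a_83 = 5;  a_84 = 5;  a_85 = 3;  a_86 = 5;  a_87 = 4;  a_88 = 0
  a_89 = 0;  a_90 = 4;  a_91 = 2;  a_92 = 5;  a_93 = 1;  a_94 = 1
  a_95 = 2;  a_96 = 3;  a_97 = 5;  a_98 = 6;  a_99 = 1;  a_100 = 5
  a_101 = 0;  a_102 = 2;  a_103 = 5;  a_104 = 5;  a_105 = 2;  a_106 = 3
  a_107 = 4;  a_108 = 0;  a_109 = 4;  a_110 = 3;  a_111 = 0;  a_112 = 4
  a_113 = 4;  a_114 = 3;  a_115 = 0;  a_116 = 3;  a_117 = 1;  a_118 = 4
  a_119 = 5;  a_120 = 0;  a_121 = 1;  a_122 = 6;  a_123 = 5;  a_124 = 4
  a_125 = 5;  a_126 = 3;  a_127 = 3;  a_128 = 1;  a_129 = 2;  a_130 = 5
  a_131 = 3;  a_132 = 2;  a_133 = 0;  a_134 = 6;  a_135 = 5;  a_136 = 6
  a_137 = 5;  a_138 = 6;  a_139 = 1;  a_140 = 3;  a_141 = 0;  a_142 = 3
  a_143 = 4;  a_144 = 5;  a_145 = 1;  a_146 = 2;  a_147 = 2;  a_148 = 5
  a_149 = 1;  a_150 = 2;  a_151 = 4;  a_152 = 1;  a_153 = 3;  a_154 = 1
  a_155 = 0;  a_156 = 5;  a_157 = 5;  a_158 = 2;  a_159 = 4;  a_160 = 6
  a_161 = 5;  a_162 = 2;  a_163 = 5;  a_164 = 6;  a_165 = 4;  a_166 = 2
  a_167 = 3;  a_168 = 6;  a_169 = 4;  a_170 = 4;  a_171 = 3;  a_172 = 6
  a_173 = 6;  a_174 = 1;  a_175 = 5;  a_176 = 1;  a_177 = 6;  a_178 = 5
  a_179 = 4;  a_180 = 6;  a_181 = 4;  a_182 = 0;  a_183 = 2;  a_184 = 3
  a_185 = 3;  a_186 = 5;  a_187 = 5;  a_188 = 4;  a_189 = 1;  a_190 = 4
  a_191 = 3;  a_192 = 0;  a_193 = 5;  a_194 = 1;  a_195 = 3;  a_196 = 6
  a_197 = 0;  a_198 = 2;  a_199 = 0
a_200 = 1·0 + 3·2 + 1·0 + 1·6 + 3·3 = 0
a_201 = 1·0 + 3·0 + 1·2 + 1·0 + 3·6 = 6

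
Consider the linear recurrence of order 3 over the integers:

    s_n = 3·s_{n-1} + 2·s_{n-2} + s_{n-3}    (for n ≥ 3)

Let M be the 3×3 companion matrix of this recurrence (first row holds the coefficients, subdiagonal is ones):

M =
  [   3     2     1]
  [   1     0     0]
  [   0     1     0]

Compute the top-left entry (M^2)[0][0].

11

(M^2)[0][0] is the top entry after applying M 2 times to the unit state (1, 0, 0). Equivalently it is h_{4} for the auxiliary sequence (h_n) obeying the same recurrence with h_2 = 1 and h_i = 0 for 0 ≤ i < 2:
h_3 = 3·1 + 2·0 + 1·0 = 3
h_4 = 3·3 + 2·1 + 1·0 = 11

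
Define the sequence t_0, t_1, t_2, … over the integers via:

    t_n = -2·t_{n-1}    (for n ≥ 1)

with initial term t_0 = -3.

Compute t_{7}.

384

t_1 = -2·-3 = 6
t_2 = -2·6 = -12
t_3 = -2·-12 = 24
t_4 = -2·24 = -48
t_5 = -2·-48 = 96
t_6 = -2·96 = -192
t_7 = -2·-192 = 384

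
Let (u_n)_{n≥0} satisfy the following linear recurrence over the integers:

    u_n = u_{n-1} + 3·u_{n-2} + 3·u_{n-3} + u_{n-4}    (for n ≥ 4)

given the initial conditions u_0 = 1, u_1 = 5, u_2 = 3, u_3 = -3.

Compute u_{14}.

u_4 = 1·-3 + 3·3 + 3·5 + 1·1 = 22
u_5 = 1·22 + 3·-3 + 3·3 + 1·5 = 27
u_6 = 1·27 + 3·22 + 3·-3 + 1·3 = 87
u_7 = 1·87 + 3·27 + 3·22 + 1·-3 = 231
u_8 = 1·231 + 3·87 + 3·27 + 1·22 = 595
u_9 = 1·595 + 3·231 + 3·87 + 1·27 = 1576
u_10 = 1·1576 + 3·595 + 3·231 + 1·87 = 4141
u_11 = 1·4141 + 3·1576 + 3·595 + 1·231 = 10885
u_12 = 1·10885 + 3·4141 + 3·1576 + 1·595 = 28631
u_13 = 1·28631 + 3·10885 + 3·4141 + 1·1576 = 75285
u_14 = 1·75285 + 3·28631 + 3·10885 + 1·4141 = 197974

197974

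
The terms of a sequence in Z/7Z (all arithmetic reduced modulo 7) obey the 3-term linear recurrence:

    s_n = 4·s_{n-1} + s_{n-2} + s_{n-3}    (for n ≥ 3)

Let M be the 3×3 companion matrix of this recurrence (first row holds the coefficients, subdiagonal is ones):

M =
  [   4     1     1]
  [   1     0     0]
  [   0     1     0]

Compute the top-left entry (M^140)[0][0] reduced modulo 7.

5

(M^140)[0][0] is the top entry after applying M 140 times to the unit state (1, 0, 0). Equivalently it is h_{142} for the auxiliary sequence (h_n) obeying the same recurrence with h_2 = 1 and h_i = 0 for 0 ≤ i < 2:
h_3 = 4·1 + 1·0 + 1·0 = 4
h_4 = 4·4 + 1·1 + 1·0 = 3
h_5 = 4·3 + 1·4 + 1·1 = 3
h_6 = 4·3 + 1·3 + 1·4 = 5
h_7 = 4·5 + 1·3 + 1·3 = 5
h_8 = 4·5 + 1·5 + 1·3 = 0
h_9 = 4·0 + 1·5 + 1·5 = 3
h_10 = 4·3 + 1·0 + 1·5 = 3
h_11 = 4·3 + 1·3 + 1·0 = 1
h_12 = 4·1 + 1·3 + 1·3 = 3
h_13 = 4·3 + 1·1 + 1·3 = 2
h_14 = 4·2 + 1·3 + 1·1 = 5
h_15 = 4·5 + 1·2 + 1·3 = 4
h_16 = 4·4 + 1·5 + 1·2 = 2
h_17 = 4·2 + 1·4 + 1·5 = 3
h_18 = 4·3 + 1·2 + 1·4 = 4
h_19 = 4·4 + 1·3 + 1·2 = 0
h_20 = 4·0 + 1·4 + 1·3 = 0
h_21 = 4·0 + 1·0 + 1·4 = 4
h_22 = 4·4 + 1·0 + 1·0 = 2
h_23 = 4·2 + 1·4 + 1·0 = 5
h_24 = 4·5 + 1·2 + 1·4 = 5
h_25 = 4·5 + 1·5 + 1·2 = 6
h_26 = 4·6 + 1·5 + 1·5 = 6
h_27 = 4·6 + 1·6 + 1·5 = 0
h_28 = 4·0 + 1·6 + 1·6 = 5
h_29 = 4·5 + 1·0 + 1·6 = 5
h_30 = 4·5 + 1·5 + 1·0 = 4
h_31 = 4·4 + 1·5 + 1·5 = 5
h_32 = 4·5 + 1·4 + 1·5 = 1
h_33 = 4·1 + 1·5 + 1·4 = 6
h_34 = 4·6 + 1·1 + 1·5 = 2
h_35 = 4·2 + 1·6 + 1·1 = 1
h_36 = 4·1 + 1·2 + 1·6 = 5
h_37 = 4·5 + 1·1 + 1·2 = 2
h_38 = 4·2 + 1·5 + 1·1 = 0
h_39 = 4·0 + 1·2 + 1·5 = 0
h_40 = 4·0 + 1·0 + 1·2 = 2
h_41 = 4·2 + 1·0 + 1·0 = 1
h_42 = 4·1 + 1·2 + 1·0 = 6
h_43 = 4·6 + 1·1 + 1·2 = 6
h_44 = 4·6 + 1·6 + 1·1 = 3
h_45 = 4·3 + 1·6 + 1·6 = 3
h_46 = 4·3 + 1·3 + 1·6 = 0
h_47 = 4·0 + 1·3 + 1·3 = 6
h_48 = 4·6 + 1·0 + 1·3 = 6
h_49 = 4·6 + 1·6 + 1·0 = 2
h_50 = 4·2 + 1·6 + 1·6 = 6
h_51 = 4·6 + 1·2 + 1·6 = 4
h_52 = 4·4 + 1·6 + 1·2 = 3
h_53 = 4·3 + 1·4 + 1·6 = 1
h_54 = 4·1 + 1·3 + 1·4 = 4
h_55 = 4·4 + 1·1 + 1·3 = 6
h_56 = 4·6 + 1·4 + 1·1 = 1
h_57 = 4·1 + 1·6 + 1·4 = 0
h_58 = 4·0 + 1·1 + 1·6 = 0
h_59 = 4·0 + 1·0 + 1·1 = 1
(h_57, h_58, h_59) = (0, 0, 1) = (h_0, h_1, h_2), so the sequence has period 57.
142 ≡ 28 (mod 57), hence h_142 = h_28 = 5.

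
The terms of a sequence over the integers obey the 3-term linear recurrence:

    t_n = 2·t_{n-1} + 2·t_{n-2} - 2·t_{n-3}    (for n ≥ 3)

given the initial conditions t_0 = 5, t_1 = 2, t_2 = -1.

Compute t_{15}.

-516928

t_3 = 2·-1 + 2·2 + -2·5 = -8
t_4 = 2·-8 + 2·-1 + -2·2 = -22
t_5 = 2·-22 + 2·-8 + -2·-1 = -58
t_6 = 2·-58 + 2·-22 + -2·-8 = -144
t_7 = 2·-144 + 2·-58 + -2·-22 = -360
t_8 = 2·-360 + 2·-144 + -2·-58 = -892
t_9 = 2·-892 + 2·-360 + -2·-144 = -2216
t_10 = 2·-2216 + 2·-892 + -2·-360 = -5496
t_11 = 2·-5496 + 2·-2216 + -2·-892 = -13640
t_12 = 2·-13640 + 2·-5496 + -2·-2216 = -33840
t_13 = 2·-33840 + 2·-13640 + -2·-5496 = -83968
t_14 = 2·-83968 + 2·-33840 + -2·-13640 = -208336
t_15 = 2·-208336 + 2·-83968 + -2·-33840 = -516928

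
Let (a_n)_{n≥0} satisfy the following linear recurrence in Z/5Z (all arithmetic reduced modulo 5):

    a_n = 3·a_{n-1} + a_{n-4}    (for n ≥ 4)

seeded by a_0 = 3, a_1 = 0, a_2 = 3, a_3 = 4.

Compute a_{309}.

1

a_4 = 3·4 + 0·3 + 0·0 + 1·3 = 0
a_5 = 3·0 + 0·4 + 0·3 + 1·0 = 0
a_6 = 3·0 + 0·0 + 0·4 + 1·3 = 3
a_7 = 3·3 + 0·0 + 0·0 + 1·4 = 3
a_8 = 3·3 + 0·3 + 0·0 + 1·0 = 4
a_9 = 3·4 + 0·3 + 0·3 + 1·0 = 2
Continuing the recurrence:
  a_10 = 4;  a_11 = 0;  a_12 = 4;  a_13 = 4;  a_14 = 1;  a_15 = 3
  a_16 = 3;  a_17 = 3;  a_18 = 0;  a_19 = 3;  a_20 = 2;  a_21 = 4
  a_22 = 2;  a_23 = 4;  a_24 = 4;  a_25 = 1;  a_26 = 0;  a_27 = 4
  a_28 = 1;  a_29 = 4;  a_30 = 2;  a_31 = 0;  a_32 = 1;  a_33 = 2
  a_34 = 3;  a_35 = 4;  a_36 = 3;  a_37 = 1;  a_38 = 1;  a_39 = 2
  a_40 = 4;  a_41 = 3;  a_42 = 0;  a_43 = 2;  a_44 = 0;  a_45 = 3
  a_46 = 4;  a_47 = 4;  a_48 = 2;  a_49 = 4;  a_50 = 1;  a_51 = 2
  a_52 = 3;  a_53 = 3;  a_54 = 0;  a_55 = 2;  a_56 = 4;  a_57 = 0
  a_58 = 0;  a_59 = 2;  a_60 = 0;  a_61 = 0;  a_62 = 0;  a_63 = 2
  a_64 = 1;  a_65 = 3;  a_66 = 4;  a_67 = 4;  a_68 = 3;  a_69 = 2
  a_70 = 0;  a_71 = 4;  a_72 = 0;  a_73 = 2;  a_74 = 1;  a_75 = 2
  a_76 = 1;  a_77 = 0;  a_78 = 1;  a_79 = 0;  a_80 = 1;  a_81 = 3
  a_82 = 0;  a_83 = 0;  a_84 = 1;  a_85 = 1;  a_86 = 3;  a_87 = 4
  a_88 = 3;  a_89 = 0;  a_90 = 3;  a_91 = 3;  a_92 = 2;  a_93 = 1
  a_94 = 1;  a_95 = 1;  a_96 = 0;  a_97 = 1;  a_98 = 4;  a_99 = 3
  a_100 = 4;  a_101 = 3;  a_102 = 3;  a_103 = 2;  a_104 = 0;  a_105 = 3
  a_106 = 2;  a_107 = 3;  a_108 = 4;  a_109 = 0;  a_110 = 2;  a_111 = 4
  a_112 = 1;  a_113 = 3;  a_114 = 1;  a_115 = 2;  a_116 = 2;  a_117 = 4
  a_118 = 3;  a_119 = 1;  a_120 = 0;  a_121 = 4;  a_122 = 0;  a_123 = 1
  a_124 = 3;  a_125 = 3;  a_126 = 4;  a_127 = 3;  a_128 = 2;  a_129 = 4
  a_130 = 1;  a_131 = 1;  a_132 = 0;  a_133 = 4;  a_134 = 3;  a_135 = 0
  a_136 = 0;  a_137 = 4;  a_138 = 0;  a_139 = 0;  a_140 = 0;  a_141 = 4
  a_142 = 2;  a_143 = 1;  a_144 = 3;  a_145 = 3;  a_146 = 1;  a_147 = 4
  a_148 = 0;  a_149 = 3;  a_150 = 0;  a_151 = 4;  a_152 = 2;  a_153 = 4
  a_154 = 2;  a_155 = 0;  a_156 = 2;  a_157 = 0;  a_158 = 2;  a_159 = 1
  a_160 = 0;  a_161 = 0;  a_162 = 2;  a_163 = 2;  a_164 = 1;  a_165 = 3
  a_166 = 1;  a_167 = 0;  a_168 = 1;  a_169 = 1;  a_170 = 4;  a_171 = 2
  a_172 = 2;  a_173 = 2;  a_174 = 0;  a_175 = 2;  a_176 = 3;  a_177 = 1
  a_178 = 3;  a_179 = 1;  a_180 = 1;  a_181 = 4;  a_182 = 0;  a_183 = 1
  a_184 = 4;  a_185 = 1;  a_186 = 3;  a_187 = 0;  a_188 = 4;  a_189 = 3
  a_190 = 2;  a_191 = 1;  a_192 = 2;  a_193 = 4;  a_194 = 4;  a_195 = 3
  a_196 = 1;  a_197 = 2;  a_198 = 0;  a_199 = 3;  a_200 = 0;  a_201 = 2
  a_202 = 1;  a_203 = 1;  a_204 = 3;  a_205 = 1;  a_206 = 4;  a_207 = 3
  a_208 = 2;  a_209 = 2;  a_210 = 0;  a_211 = 3;  a_212 = 1;  a_213 = 0
  a_214 = 0;  a_215 = 3;  a_216 = 0;  a_217 = 0;  a_218 = 0;  a_219 = 3
  a_220 = 4;  a_221 = 2;  a_222 = 1;  a_223 = 1;  a_224 = 2;  a_225 = 3
  a_226 = 0;  a_227 = 1;  a_228 = 0;  a_229 = 3;  a_230 = 4;  a_231 = 3
  a_232 = 4;  a_233 = 0;  a_234 = 4;  a_235 = 0;  a_236 = 4;  a_237 = 2
  a_238 = 0;  a_239 = 0;  a_240 = 4;  a_241 = 4;  a_242 = 2;  a_243 = 1
  a_244 = 2;  a_245 = 0;  a_246 = 2;  a_247 = 2;  a_248 = 3;  a_249 = 4
  a_250 = 4;  a_251 = 4;  a_252 = 0;  a_253 = 4;  a_254 = 1;  a_255 = 2
  a_256 = 1;  a_257 = 2;  a_258 = 2;  a_259 = 3;  a_260 = 0;  a_261 = 2
  a_262 = 3;  a_263 = 2;  a_264 = 1;  a_265 = 0;  a_266 = 3;  a_267 = 1
  a_268 = 4;  a_269 = 2;  a_270 = 4;  a_271 = 3;  a_272 = 3;  a_273 = 1
  a_274 = 2;  a_275 = 4;  a_276 = 0;  a_277 = 1;  a_278 = 0;  a_279 = 4
  a_280 = 2;  a_281 = 2;  a_282 = 1;  a_283 = 2;  a_284 = 3;  a_285 = 1
  a_286 = 4;  a_287 = 4;  a_288 = 0;  a_289 = 1;  a_290 = 2;  a_291 = 0
  a_292 = 0;  a_293 = 1;  a_294 = 0;  a_295 = 0;  a_296 = 0;  a_297 = 1
  a_298 = 3;  a_299 = 4;  a_300 = 2;  a_301 = 2;  a_302 = 4;  a_303 = 1
  a_304 = 0;  a_305 = 2;  a_306 = 0;  a_307 = 1
a_308 = 3·1 + 0·0 + 0·2 + 1·0 = 3
a_309 = 3·3 + 0·1 + 0·0 + 1·2 = 1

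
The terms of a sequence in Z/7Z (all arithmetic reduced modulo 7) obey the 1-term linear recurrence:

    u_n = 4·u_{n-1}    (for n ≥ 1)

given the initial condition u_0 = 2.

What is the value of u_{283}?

u_1 = 4·2 = 1
u_2 = 4·1 = 4
u_3 = 4·4 = 2
(u_3) = (2) = (u_0), so the sequence has period 3.
283 ≡ 1 (mod 3), hence u_283 = u_1 = 1.

1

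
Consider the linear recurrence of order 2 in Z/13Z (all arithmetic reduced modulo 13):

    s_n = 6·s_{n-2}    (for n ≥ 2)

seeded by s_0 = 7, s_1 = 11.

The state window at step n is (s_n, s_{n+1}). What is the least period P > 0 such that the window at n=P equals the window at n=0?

24

n=0: window = (7, 11)
n=1: window = (11, 3)
n=2: window = (3, 1)
n=3: window = (1, 5)
n=4: window = (5, 6)
n=5: window = (6, 4)
n=6: window = (4, 10)
n=7: window = (10, 11)
n=8: window = (11, 8)
n=9: window = (8, 1)
n=10: window = (1, 9)
n=11: window = (9, 6)
n=12: window = (6, 2)
n=13: window = (2, 10)
n=14: window = (10, 12)
n=15: window = (12, 8)
n=16: window = (8, 7)
n=17: window = (7, 9)
n=18: window = (9, 3)
n=19: window = (3, 2)
n=20: window = (2, 5)
n=21: window = (5, 12)
n=22: window = (12, 4)
n=23: window = (4, 7)
n=24: window = (7, 11)
window at n=24 equals window at n=0 → period = 24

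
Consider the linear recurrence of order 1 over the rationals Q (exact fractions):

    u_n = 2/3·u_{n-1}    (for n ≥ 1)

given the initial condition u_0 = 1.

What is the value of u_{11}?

2048/177147

u_1 = 2/3·1 = 2/3
u_2 = 2/3·2/3 = 4/9
u_3 = 2/3·4/9 = 8/27
u_4 = 2/3·8/27 = 16/81
u_5 = 2/3·16/81 = 32/243
u_6 = 2/3·32/243 = 64/729
u_7 = 2/3·64/729 = 128/2187
u_8 = 2/3·128/2187 = 256/6561
u_9 = 2/3·256/6561 = 512/19683
u_10 = 2/3·512/19683 = 1024/59049
u_11 = 2/3·1024/59049 = 2048/177147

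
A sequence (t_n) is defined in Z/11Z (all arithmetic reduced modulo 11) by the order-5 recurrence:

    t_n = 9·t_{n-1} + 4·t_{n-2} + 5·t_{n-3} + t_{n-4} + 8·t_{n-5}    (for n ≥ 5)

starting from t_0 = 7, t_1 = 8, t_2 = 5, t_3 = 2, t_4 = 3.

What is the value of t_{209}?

1

t_5 = 9·3 + 4·2 + 5·5 + 1·8 + 8·7 = 3
t_6 = 9·3 + 4·3 + 5·2 + 1·5 + 8·8 = 8
t_7 = 9·8 + 4·3 + 5·3 + 1·2 + 8·5 = 9
t_8 = 9·9 + 4·8 + 5·3 + 1·3 + 8·2 = 4
t_9 = 9·4 + 4·9 + 5·8 + 1·3 + 8·3 = 7
t_10 = 9·7 + 4·4 + 5·9 + 1·8 + 8·3 = 2
Continuing the recurrence:
  t_11 = 7;  t_12 = 6;  t_13 = 10;  t_14 = 9;  t_15 = 9;  t_16 = 9
  t_17 = 0;  t_18 = 5;  t_19 = 6;  t_20 = 1;  t_21 = 9;  t_22 = 10
  t_23 = 1;  t_24 = 0;  t_25 = 5;  t_26 = 0;  t_27 = 2;  t_28 = 7
  t_29 = 10;  t_30 = 3;  t_31 = 5;  t_32 = 9;  t_33 = 6;  t_34 = 0
  t_35 = 10;  t_36 = 4;  t_37 = 0;  t_38 = 4;  t_39 = 0;  t_40 = 1
  t_41 = 6;  t_42 = 7;  t_43 = 3;  t_44 = 9;  t_45 = 10;  t_46 = 9
  t_47 = 5;  t_48 = 10;  t_49 = 6;  t_50 = 10;  t_51 = 10;  t_52 = 1
  t_53 = 9;  t_54 = 6;  t_55 = 9;  t_56 = 0;  t_57 = 6;  t_58 = 1
  t_59 = 2;  t_60 = 3;  t_61 = 2;  t_62 = 1;  t_63 = 9;  t_64 = 4
  t_65 = 4;  t_66 = 4;  t_67 = 1;  t_68 = 0;  t_69 = 5;  t_70 = 9
  t_71 = 2;  t_72 = 10;  t_73 = 5;  t_74 = 1;  t_75 = 10;  t_76 = 2
  t_77 = 5;  t_78 = 1;  t_79 = 2;  t_80 = 8;  t_81 = 7;  t_82 = 3
  t_83 = 6;  t_84 = 4;  t_85 = 3;  t_86 = 0;  t_87 = 7;  t_88 = 9
  t_89 = 1;  t_90 = 5;  t_91 = 2;  t_92 = 9;  t_93 = 0;  t_94 = 4
  t_95 = 2;  t_96 = 4;  t_97 = 4;  t_98 = 0;  t_99 = 4;  t_100 = 10
  t_101 = 10;  t_102 = 6;  t_103 = 5;  t_104 = 7;  t_105 = 5;  t_106 = 8
  t_107 = 4;  t_108 = 8;  t_109 = 2;  t_110 = 8;  t_111 = 1;  t_112 = 3
  t_113 = 5;  t_114 = 9;  t_115 = 5;  t_116 = 7;  t_117 = 3;  t_118 = 8
  t_119 = 9;  t_120 = 10;  t_121 = 5;  t_122 = 8;  t_123 = 6;  t_124 = 6
  t_125 = 5;  t_126 = 4;  t_127 = 2;  t_128 = 3;  t_129 = 9;  t_130 = 4
  t_131 = 0;  t_132 = 3;  t_133 = 3;  t_134 = 5;  t_135 = 5;  t_136 = 6
  t_137 = 5;  t_138 = 2;  t_139 = 3;  t_140 = 7;  t_141 = 6;  t_142 = 7
  t_143 = 9;  t_144 = 5;  t_145 = 2;  t_146 = 6;  t_147 = 9;  t_148 = 5
  t_149 = 10;  t_150 = 1;  t_151 = 10;  t_152 = 1;  t_153 = 5;  t_154 = 4
  t_155 = 2;  t_156 = 8;  t_157 = 3;  t_158 = 3;  t_159 = 3;  t_160 = 1
  t_161 = 4;  t_162 = 5;  t_163 = 5;  t_164 = 0;  t_165 = 2;  t_166 = 3
  t_167 = 3;  t_168 = 1;  t_169 = 5;  t_170 = 6;  t_171 = 7;  t_172 = 5
  t_173 = 6;  t_174 = 1;  t_175 = 3;  t_176 = 1;  t_177 = 6;  t_178 = 1
  t_179 = 5;  t_180 = 5;  t_181 = 7;  t_182 = 3;  t_183 = 5;  t_184 = 5
  t_185 = 6;  t_186 = 4;  t_187 = 4;  t_188 = 6;  t_189 = 4;  t_190 = 0
  t_191 = 5;  t_192 = 4;  t_193 = 9;  t_194 = 0;  t_195 = 6;  t_196 = 0
  t_197 = 10;  t_198 = 5;  t_199 = 3;  t_200 = 2;  t_201 = 10;  t_202 = 0
  t_203 = 5;  t_204 = 0;  t_205 = 2;  t_206 = 2;  t_207 = 9
t_208 = 9·9 + 4·2 + 5·2 + 1·0 + 8·5 = 7
t_209 = 9·7 + 4·9 + 5·2 + 1·2 + 8·0 = 1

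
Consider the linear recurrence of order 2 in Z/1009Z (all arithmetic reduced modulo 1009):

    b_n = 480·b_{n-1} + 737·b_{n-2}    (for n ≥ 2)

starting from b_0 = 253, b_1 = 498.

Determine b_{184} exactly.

10

b_2 = 480·498 + 737·253 = 712
b_3 = 480·712 + 737·498 = 468
b_4 = 480·468 + 737·712 = 706
b_5 = 480·706 + 737·468 = 703
b_6 = 480·703 + 737·706 = 112
b_7 = 480·112 + 737·703 = 777
Continuing the recurrence:
  b_8 = 445;  b_9 = 238;  b_10 = 263;  b_11 = 964;  b_12 = 701;  b_13 = 615
  b_14 = 601;  b_15 = 120;  b_16 = 73;  b_17 = 382;  b_18 = 46;  b_19 = 914
  b_20 = 410;  b_21 = 660;  b_22 = 453;  b_23 = 587;  b_24 = 131;  b_25 = 80
  b_26 = 750;  b_27 = 225;  b_28 = 864;  b_29 = 370;  b_30 = 105;  b_31 = 210
  b_32 = 601;  b_33 = 299;  b_34 = 228;  b_35 = 869;  b_36 = 945;  b_37 = 297
  b_38 = 546;  b_39 = 685;  b_40 = 686;  b_41 = 691;  b_42 = 801;  b_43 = 782
  b_44 = 84;  b_45 = 155;  b_46 = 93;  b_47 = 462;  b_48 = 718;  b_49 = 23
  b_50 = 391;  b_51 = 813;  b_52 = 359;  b_53 = 625;  b_54 = 552;  b_55 = 114
  b_56 = 431;  b_57 = 306;  b_58 = 387;  b_59 = 619;  b_60 = 146;  b_61 = 594
  b_62 = 221;  b_63 = 7;  b_64 = 761;  b_65 = 136;  b_66 = 557;  b_67 = 316
  b_68 = 176;  b_69 = 546;  b_70 = 300;  b_71 = 533;  b_72 = 692;  b_73 = 519
  b_74 = 356;  b_75 = 451;  b_76 = 586;  b_77 = 195;  b_78 = 802;  b_79 = 968
  b_80 = 300;  b_81 = 775;  b_82 = 817;  b_83 = 749;  b_84 = 72;  b_85 = 344
  b_86 = 240;  b_87 = 443;  b_88 = 46;  b_89 = 466;  b_90 = 287;  b_91 = 918
  b_92 = 345;  b_93 = 660;  b_94 = 980;  b_95 = 288;  b_96 = 832;  b_97 = 162
  b_98 = 788;  b_99 = 197;  b_100 = 295;  b_101 = 233;  b_102 = 321;  b_103 = 903
  b_104 = 41;  b_105 = 80;  b_106 = 5;  b_107 = 820;  b_108 = 748;  b_109 = 794
  b_110 = 80;  b_111 = 16;  b_112 = 46;  b_113 = 575;  b_114 = 139;  b_115 = 121
  b_116 = 92;  b_117 = 149;  b_118 = 82;  b_119 = 850;  b_120 = 258;  b_121 = 603
  b_122 = 311;  b_123 = 399;  b_124 = 983;  b_125 = 72;  b_126 = 263;  b_127 = 711
  b_128 = 341;  b_129 = 558;  b_130 = 531;  b_131 = 186;  b_132 = 343;  b_133 = 31
  b_134 = 286;  b_135 = 705;  b_136 = 286;  b_137 = 6;  b_138 = 763;  b_139 = 359
  b_140 = 99;  b_141 = 322;  b_142 = 498;  b_143 = 106;  b_144 = 180;  b_145 = 55
  b_146 = 647;  b_147 = 972;  b_148 = 993;  b_149 = 366;  b_150 = 430;  b_151 = 903
  b_152 = 663;  b_153 = 985;  b_154 = 863;  b_155 = 15;  b_156 = 498;  b_157 = 872
  b_158 = 584;  b_159 = 758;  b_160 = 165;  b_161 = 158;  b_162 = 690;  b_163 = 659
  b_164 = 497;  b_165 = 790;  b_166 = 847;  b_167 = 979;  b_168 = 403;  b_169 = 809
  b_170 = 220;  b_171 = 578;  b_172 = 665;  b_173 = 544;  b_174 = 529;  b_175 = 7
  b_176 = 732;  b_177 = 342;  b_178 = 371;  b_179 = 300;  b_180 = 710;  b_181 = 896
  b_182 = 854
b_183 = 480·854 + 737·896 = 732
b_184 = 480·732 + 737·854 = 10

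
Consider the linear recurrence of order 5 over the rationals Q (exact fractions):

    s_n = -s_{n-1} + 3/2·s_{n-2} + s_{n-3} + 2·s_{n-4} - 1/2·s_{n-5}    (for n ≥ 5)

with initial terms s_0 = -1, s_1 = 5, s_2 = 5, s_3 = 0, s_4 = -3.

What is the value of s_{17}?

s_5 = -1·-3 + 3/2·0 + 1·5 + 2·5 + -1/2·-1 = 37/2
s_6 = -1·37/2 + 3/2·-3 + 1·0 + 2·5 + -1/2·5 = -31/2
s_7 = -1·-31/2 + 3/2·37/2 + 1·-3 + 2·0 + -1/2·5 = 151/4
s_8 = -1·151/4 + 3/2·-31/2 + 1·37/2 + 2·-3 + -1/2·0 = -97/2
s_9 = -1·-97/2 + 3/2·151/4 + 1·-31/2 + 2·37/2 + -1/2·-3 = 1025/8
s_10 = -1·1025/8 + 3/2·-97/2 + 1·151/4 + 2·-31/2 + -1/2·37/2 = -1627/8
s_11 = -1·-1627/8 + 3/2·1025/8 + 1·-97/2 + 2·151/4 + -1/2·-31/2 = 6885/16
s_12 = -1·6885/16 + 3/2·-1627/8 + 1·1025/8 + 2·-97/2 + -1/2·151/4 = -5785/8
s_13 = -1·-5785/8 + 3/2·6885/16 + 1·-1627/8 + 2·1025/8 + -1/2·-97/2 = 46263/32
s_14 = -1·46263/32 + 3/2·-5785/8 + 1·6885/16 + 2·-1627/8 + -1/2·1025/8 = -82269/32
s_15 = -1·-82269/32 + 3/2·46263/32 + 1·-5785/8 + 2·6885/16 + -1/2·-1627/8 = 318635/64
s_16 = -1·318635/64 + 3/2·-82269/32 + 1·46263/32 + 2·-5785/8 + -1/2·6885/16 = -289623/32
s_17 = -1·-289623/32 + 3/2·318635/64 + 1·-82269/32 + 2·46263/32 + -1/2·-5785/8 = 2201705/128

2201705/128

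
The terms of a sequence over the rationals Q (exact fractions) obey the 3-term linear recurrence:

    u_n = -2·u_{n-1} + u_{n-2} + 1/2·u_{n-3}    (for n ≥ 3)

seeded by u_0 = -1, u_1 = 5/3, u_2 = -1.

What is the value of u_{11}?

u_3 = -2·-1 + 1·5/3 + 1/2·-1 = 19/6
u_4 = -2·19/6 + 1·-1 + 1/2·5/3 = -13/2
u_5 = -2·-13/2 + 1·19/6 + 1/2·-1 = 47/3
u_6 = -2·47/3 + 1·-13/2 + 1/2·19/6 = -145/4
u_7 = -2·-145/4 + 1·47/3 + 1/2·-13/2 = 1019/12
u_8 = -2·1019/12 + 1·-145/4 + 1/2·47/3 = -793/4
u_9 = -2·-793/4 + 1·1019/12 + 1/2·-145/4 = 11119/24
u_10 = -2·11119/24 + 1·-793/4 + 1/2·1019/12 = -8659/8
u_11 = -2·-8659/8 + 1·11119/24 + 1/2·-793/4 = 30347/12

30347/12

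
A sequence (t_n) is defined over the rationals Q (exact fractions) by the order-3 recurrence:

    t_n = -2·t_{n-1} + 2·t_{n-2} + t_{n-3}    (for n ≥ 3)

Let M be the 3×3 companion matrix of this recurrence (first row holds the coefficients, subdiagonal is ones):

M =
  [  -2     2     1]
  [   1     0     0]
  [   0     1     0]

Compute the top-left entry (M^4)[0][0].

40

(M^4)[0][0] is the top entry after applying M 4 times to the unit state (1, 0, 0). Equivalently it is h_{6} for the auxiliary sequence (h_n) obeying the same recurrence with h_2 = 1 and h_i = 0 for 0 ≤ i < 2:
h_3 = -2·1 + 2·0 + 1·0 = -2
h_4 = -2·-2 + 2·1 + 1·0 = 6
h_5 = -2·6 + 2·-2 + 1·1 = -15
h_6 = -2·-15 + 2·6 + 1·-2 = 40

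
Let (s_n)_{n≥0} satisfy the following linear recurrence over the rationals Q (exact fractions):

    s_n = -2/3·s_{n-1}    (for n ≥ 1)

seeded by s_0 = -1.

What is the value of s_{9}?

512/19683

s_1 = -2/3·-1 = 2/3
s_2 = -2/3·2/3 = -4/9
s_3 = -2/3·-4/9 = 8/27
s_4 = -2/3·8/27 = -16/81
s_5 = -2/3·-16/81 = 32/243
s_6 = -2/3·32/243 = -64/729
s_7 = -2/3·-64/729 = 128/2187
s_8 = -2/3·128/2187 = -256/6561
s_9 = -2/3·-256/6561 = 512/19683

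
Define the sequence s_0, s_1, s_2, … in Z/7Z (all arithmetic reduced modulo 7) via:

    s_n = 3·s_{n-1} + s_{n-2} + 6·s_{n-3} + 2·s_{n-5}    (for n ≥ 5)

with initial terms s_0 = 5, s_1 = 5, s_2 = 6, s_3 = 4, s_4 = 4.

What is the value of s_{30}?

s_5 = 3·4 + 1·4 + 6·6 + 0·5 + 2·5 = 6
s_6 = 3·6 + 1·4 + 6·4 + 0·6 + 2·5 = 0
s_7 = 3·0 + 1·6 + 6·4 + 0·4 + 2·6 = 0
s_8 = 3·0 + 1·0 + 6·6 + 0·4 + 2·4 = 2
s_9 = 3·2 + 1·0 + 6·0 + 0·6 + 2·4 = 0
s_10 = 3·0 + 1·2 + 6·0 + 0·0 + 2·6 = 0
s_11 = 3·0 + 1·0 + 6·2 + 0·0 + 2·0 = 5
s_12 = 3·5 + 1·0 + 6·0 + 0·2 + 2·0 = 1
s_13 = 3·1 + 1·5 + 6·0 + 0·0 + 2·2 = 5
s_14 = 3·5 + 1·1 + 6·5 + 0·0 + 2·0 = 4
s_15 = 3·4 + 1·5 + 6·1 + 0·5 + 2·0 = 2
s_16 = 3·2 + 1·4 + 6·5 + 0·1 + 2·5 = 1
s_17 = 3·1 + 1·2 + 6·4 + 0·5 + 2·1 = 3
s_18 = 3·3 + 1·1 + 6·2 + 0·4 + 2·5 = 4
s_19 = 3·4 + 1·3 + 6·1 + 0·2 + 2·4 = 1
s_20 = 3·1 + 1·4 + 6·3 + 0·1 + 2·2 = 1
s_21 = 3·1 + 1·1 + 6·4 + 0·3 + 2·1 = 2
s_22 = 3·2 + 1·1 + 6·1 + 0·4 + 2·3 = 5
s_23 = 3·5 + 1·2 + 6·1 + 0·1 + 2·4 = 3
s_24 = 3·3 + 1·5 + 6·2 + 0·1 + 2·1 = 0
s_25 = 3·0 + 1·3 + 6·5 + 0·2 + 2·1 = 0
s_26 = 3·0 + 1·0 + 6·3 + 0·5 + 2·2 = 1
s_27 = 3·1 + 1·0 + 6·0 + 0·3 + 2·5 = 6
s_28 = 3·6 + 1·1 + 6·0 + 0·0 + 2·3 = 4
s_29 = 3·4 + 1·6 + 6·1 + 0·0 + 2·0 = 3
s_30 = 3·3 + 1·4 + 6·6 + 0·1 + 2·0 = 0

0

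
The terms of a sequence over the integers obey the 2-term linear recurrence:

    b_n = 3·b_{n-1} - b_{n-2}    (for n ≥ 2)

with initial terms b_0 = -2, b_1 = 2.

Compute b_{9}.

b_2 = 3·2 + -1·-2 = 8
b_3 = 3·8 + -1·2 = 22
b_4 = 3·22 + -1·8 = 58
b_5 = 3·58 + -1·22 = 152
b_6 = 3·152 + -1·58 = 398
b_7 = 3·398 + -1·152 = 1042
b_8 = 3·1042 + -1·398 = 2728
b_9 = 3·2728 + -1·1042 = 7142

7142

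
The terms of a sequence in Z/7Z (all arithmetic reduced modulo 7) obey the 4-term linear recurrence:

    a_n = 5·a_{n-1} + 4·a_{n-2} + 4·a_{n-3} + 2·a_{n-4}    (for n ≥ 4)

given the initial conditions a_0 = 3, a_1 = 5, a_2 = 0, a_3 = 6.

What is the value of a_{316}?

1

a_4 = 5·6 + 4·0 + 4·5 + 2·3 = 0
a_5 = 5·0 + 4·6 + 4·0 + 2·5 = 6
a_6 = 5·6 + 4·0 + 4·6 + 2·0 = 5
a_7 = 5·5 + 4·6 + 4·0 + 2·6 = 5
a_8 = 5·5 + 4·5 + 4·6 + 2·0 = 6
a_9 = 5·6 + 4·5 + 4·5 + 2·6 = 5
Continuing the recurrence:
  a_10 = 2;  a_11 = 1;  a_12 = 3;  a_13 = 2;  a_14 = 2;  a_15 = 4
  a_16 = 0;  a_17 = 0;  a_18 = 6;  a_19 = 3;  a_20 = 4;  a_21 = 0
  a_22 = 5;  a_23 = 5;  a_24 = 4;  a_25 = 4;  a_26 = 3;  a_27 = 1
  a_28 = 6;  a_29 = 5;  a_30 = 3;  a_31 = 5;  a_32 = 6;  a_33 = 2
  a_34 = 4;  a_35 = 6;  a_36 = 3;  a_37 = 3;  a_38 = 3;  a_39 = 2
  a_40 = 5;  a_41 = 2;  a_42 = 2;  a_43 = 0;  a_44 = 5;  a_45 = 2
  a_46 = 6;  a_47 = 2;  a_48 = 3;  a_49 = 2;  a_50 = 0;  a_51 = 3
  a_52 = 1;  a_53 = 0;  a_54 = 2;  a_55 = 6;  a_56 = 5;  a_57 = 1
  a_58 = 4;  a_59 = 0;  a_60 = 2;  a_61 = 0;  a_62 = 2;  a_63 = 4
  a_64 = 4;  a_65 = 2;  a_66 = 4;  a_67 = 3;  a_68 = 5;  a_69 = 1
  a_70 = 3;  a_71 = 3;  a_72 = 6;  a_73 = 0;  a_74 = 0;  a_75 = 2
  a_76 = 1;  a_77 = 6;  a_78 = 0;  a_79 = 4;  a_80 = 4;  a_81 = 6
  a_82 = 6;  a_83 = 1;  a_84 = 5;  a_85 = 2;  a_86 = 4;  a_87 = 1
  a_88 = 4;  a_89 = 2;  a_90 = 3;  a_91 = 6;  a_92 = 2;  a_93 = 1
  a_94 = 1;  a_95 = 1;  a_96 = 3;  a_97 = 4;  a_98 = 3;  a_99 = 3
  a_100 = 0;  a_101 = 4;  a_102 = 3;  a_103 = 2;  a_104 = 3;  a_105 = 1
  a_106 = 3;  a_107 = 0;  a_108 = 1;  a_109 = 5;  a_110 = 0;  a_111 = 3
  a_112 = 2;  a_113 = 4;  a_114 = 5;  a_115 = 6;  a_116 = 0;  a_117 = 3
  a_118 = 0;  a_119 = 3;  a_120 = 6;  a_121 = 6;  a_122 = 3;  a_123 = 6
  a_124 = 1;  a_125 = 4;  a_126 = 5;  a_127 = 1;  a_128 = 1;  a_129 = 2
  a_130 = 0;  a_131 = 0;  a_132 = 3;  a_133 = 5;  a_134 = 2;  a_135 = 0
  a_136 = 6;  a_137 = 6;  a_138 = 2;  a_139 = 2;  a_140 = 5;  a_141 = 4
  a_142 = 3;  a_143 = 6;  a_144 = 5;  a_145 = 6;  a_146 = 3;  a_147 = 1
  a_148 = 2;  a_149 = 3;  a_150 = 5;  a_151 = 5;  a_152 = 5;  a_153 = 1
  a_154 = 6;  a_155 = 1;  a_156 = 1;  a_157 = 0;  a_158 = 6;  a_159 = 1
  a_160 = 3;  a_161 = 1;  a_162 = 5;  a_163 = 1;  a_164 = 0;  a_165 = 5
  a_166 = 4;  a_167 = 0;  a_168 = 1;  a_169 = 3;  a_170 = 6;  a_171 = 4
  a_172 = 2;  a_173 = 0;  a_174 = 1;  a_175 = 0;  a_176 = 1;  a_177 = 2
  a_178 = 2;  a_179 = 1;  a_180 = 2;  a_181 = 5;  a_182 = 6;  a_183 = 4
  a_184 = 5;  a_185 = 5;  a_186 = 3;  a_187 = 0;  a_188 = 0;  a_189 = 1
  a_190 = 4;  a_191 = 3;  a_192 = 0;  a_193 = 2;  a_194 = 2;  a_195 = 3
  a_196 = 3;  a_197 = 4;  a_198 = 6;  a_199 = 1;  a_200 = 2;  a_201 = 4
  a_202 = 2;  a_203 = 1;  a_204 = 5;  a_205 = 3;  a_206 = 1;  a_207 = 4
  a_208 = 4;  a_209 = 4;  a_210 = 5;  a_211 = 2;  a_212 = 5;  a_213 = 5
  a_214 = 0;  a_215 = 2;  a_216 = 5;  a_217 = 1;  a_218 = 5;  a_219 = 4
  a_220 = 5;  a_221 = 0;  a_222 = 4;  a_223 = 6;  a_224 = 0;  a_225 = 5
  a_226 = 1;  a_227 = 2;  a_228 = 6;  a_229 = 3;  a_230 = 0;  a_231 = 5
  a_232 = 0;  a_233 = 5;  a_234 = 3;  a_235 = 3;  a_236 = 5;  a_237 = 3
  a_238 = 4;  a_239 = 2;  a_240 = 6;  a_241 = 4;  a_242 = 4;  a_243 = 1
  a_244 = 0;  a_245 = 0;  a_246 = 5;  a_247 = 6;  a_248 = 1;  a_249 = 0
  a_250 = 3;  a_251 = 3;  a_252 = 1;  a_253 = 1;  a_254 = 6;  a_255 = 2
  a_256 = 5;  a_257 = 3;  a_258 = 6;  a_259 = 3;  a_260 = 5;  a_261 = 4
  a_262 = 1;  a_263 = 5;  a_264 = 6;  a_265 = 6;  a_266 = 6;  a_267 = 4
  a_268 = 3;  a_269 = 4;  a_270 = 4;  a_271 = 0;  a_272 = 3;  a_273 = 4
  a_274 = 5;  a_275 = 4;  a_276 = 6;  a_277 = 4;  a_278 = 0;  a_279 = 6
  a_280 = 2;  a_281 = 0;  a_282 = 4;  a_283 = 5;  a_284 = 3;  a_285 = 2
  a_286 = 1;  a_287 = 0;  a_288 = 4;  a_289 = 0;  a_290 = 4;  a_291 = 1
  a_292 = 1;  a_293 = 4;  a_294 = 1;  a_295 = 6;  a_296 = 3;  a_297 = 2
  a_298 = 6;  a_299 = 6;  a_300 = 5;  a_301 = 0;  a_302 = 0;  a_303 = 4
  a_304 = 2;  a_305 = 5;  a_306 = 0;  a_307 = 1;  a_308 = 1;  a_309 = 5
  a_310 = 5;  a_311 = 2;  a_312 = 3;  a_313 = 4;  a_314 = 1
a_315 = 5·1 + 4·4 + 4·3 + 2·2 = 2
a_316 = 5·2 + 4·1 + 4·4 + 2·3 = 1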